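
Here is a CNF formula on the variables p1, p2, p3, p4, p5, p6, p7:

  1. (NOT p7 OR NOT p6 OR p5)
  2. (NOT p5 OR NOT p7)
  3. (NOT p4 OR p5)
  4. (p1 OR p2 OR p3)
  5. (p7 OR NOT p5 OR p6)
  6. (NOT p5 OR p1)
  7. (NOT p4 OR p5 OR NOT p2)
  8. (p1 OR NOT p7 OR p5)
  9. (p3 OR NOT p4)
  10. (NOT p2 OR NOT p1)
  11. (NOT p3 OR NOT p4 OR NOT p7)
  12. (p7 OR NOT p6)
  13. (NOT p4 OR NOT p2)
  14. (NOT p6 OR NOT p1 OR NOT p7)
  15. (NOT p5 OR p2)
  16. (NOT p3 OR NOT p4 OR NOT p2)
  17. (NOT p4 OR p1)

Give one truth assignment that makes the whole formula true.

p1 = False  p2 = False  p3 = True  p4 = False  p5 = False  p6 = False  p7 = False

Check each clause:
  1. (p5 OR NOT p7 OR NOT p6) — NOT p7 is true.
  2. (NOT p7 OR NOT p5) — NOT p7 is true.
  3. (NOT p4 OR p5) — NOT p4 is true.
  4. (p1 OR p2 OR p3) — p3 is true.
  5. (NOT p5 OR p7 OR p6) — NOT p5 is true.
  6. (p1 OR NOT p5) — NOT p5 is true.
  7. (NOT p2 OR p5 OR NOT p4) — NOT p4 is true.
  8. (NOT p7 OR p1 OR p5) — NOT p7 is true.
  9. (NOT p4 OR p3) — p3 is true.
  10. (NOT p2 OR NOT p1) — NOT p1 is true.
  11. (NOT p7 OR NOT p4 OR NOT p3) — NOT p7 is true.
  12. (p7 OR NOT p6) — NOT p6 is true.
  13. (NOT p2 OR NOT p4) — NOT p4 is true.
  14. (NOT p6 OR NOT p1 OR NOT p7) — NOT p7 is true.
  15. (p2 OR NOT p5) — NOT p5 is true.
  16. (NOT p2 OR NOT p3 OR NOT p4) — NOT p4 is true.
  17. (NOT p4 OR p1) — NOT p4 is true.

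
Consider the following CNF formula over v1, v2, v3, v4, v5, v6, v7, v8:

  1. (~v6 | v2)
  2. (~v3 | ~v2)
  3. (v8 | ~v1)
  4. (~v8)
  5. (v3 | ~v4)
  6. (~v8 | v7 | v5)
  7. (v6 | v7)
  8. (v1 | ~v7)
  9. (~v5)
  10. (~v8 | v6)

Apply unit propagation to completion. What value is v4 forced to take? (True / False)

(~v8) is a unit clause: v8 = False.
In (v8 | ~v1), v8 is now false; ~v1 must hold, so v1 = False.
In (v1 | ~v7), v1 is now false; ~v7 must hold, so v7 = False.
(v6 | v7): since v7 = False, the clause reduces to (v6). v6 = True.
From (v2 | ~v6) and v6 = True: v2 = True.
(~v3 | ~v2) with v2 = True leaves only ~v3, so v3 = False.
(v3 | ~v4) with v3 = False leaves only ~v4, so v4 = False.

False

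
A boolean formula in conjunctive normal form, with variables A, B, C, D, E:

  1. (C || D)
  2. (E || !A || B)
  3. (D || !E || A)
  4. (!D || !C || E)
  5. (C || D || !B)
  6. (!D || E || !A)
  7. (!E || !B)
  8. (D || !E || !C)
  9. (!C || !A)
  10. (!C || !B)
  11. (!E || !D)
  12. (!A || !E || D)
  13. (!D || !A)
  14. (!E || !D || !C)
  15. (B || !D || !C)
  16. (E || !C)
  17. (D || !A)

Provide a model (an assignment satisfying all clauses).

Set A = False and propagate.
Try B = True.
  then E is forced to False.
  then C is forced to False.
  then D is forced to True.
Every clause has at least one true literal under this assignment.

A=F  B=T  C=F  D=T  E=F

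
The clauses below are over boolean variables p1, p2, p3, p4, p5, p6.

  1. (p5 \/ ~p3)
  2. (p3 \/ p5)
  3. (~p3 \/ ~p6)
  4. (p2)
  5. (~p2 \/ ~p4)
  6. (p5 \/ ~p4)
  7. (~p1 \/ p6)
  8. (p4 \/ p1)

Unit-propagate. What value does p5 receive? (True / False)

Unit clause (p2) sets p2 = True.
In (~p4 \/ ~p2), ~p2 is now false; ~p4 must hold, so p4 = False.
In (p1 \/ p4), p4 is now false; p1 must hold, so p1 = True.
(p6 \/ ~p1) with p1 = True leaves only p6, so p6 = True.
(~p3 \/ ~p6) with p6 = True leaves only ~p3, so p3 = False.
(p3 \/ p5) with p3 = False leaves only p5, so p5 = True.

True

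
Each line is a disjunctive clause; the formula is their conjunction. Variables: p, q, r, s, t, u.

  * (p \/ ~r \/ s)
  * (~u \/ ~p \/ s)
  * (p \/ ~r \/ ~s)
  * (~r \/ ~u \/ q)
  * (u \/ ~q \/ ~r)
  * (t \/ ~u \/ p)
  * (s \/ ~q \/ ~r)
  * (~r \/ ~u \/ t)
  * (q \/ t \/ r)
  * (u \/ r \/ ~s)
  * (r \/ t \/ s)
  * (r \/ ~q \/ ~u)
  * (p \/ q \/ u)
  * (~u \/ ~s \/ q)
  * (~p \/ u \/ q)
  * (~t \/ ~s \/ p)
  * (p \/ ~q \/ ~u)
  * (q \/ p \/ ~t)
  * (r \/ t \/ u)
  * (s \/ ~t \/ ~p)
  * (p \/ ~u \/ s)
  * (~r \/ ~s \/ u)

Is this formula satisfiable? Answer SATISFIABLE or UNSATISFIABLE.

SATISFIABLE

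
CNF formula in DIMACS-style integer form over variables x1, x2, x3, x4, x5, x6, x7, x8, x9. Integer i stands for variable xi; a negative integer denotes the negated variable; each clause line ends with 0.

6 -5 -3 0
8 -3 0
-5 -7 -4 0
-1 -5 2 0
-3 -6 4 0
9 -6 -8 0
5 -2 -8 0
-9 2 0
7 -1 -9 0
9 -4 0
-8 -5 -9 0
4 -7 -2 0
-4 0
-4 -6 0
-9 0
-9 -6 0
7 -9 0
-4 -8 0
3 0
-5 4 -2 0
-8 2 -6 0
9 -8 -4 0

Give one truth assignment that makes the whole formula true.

Unit propagation: (~x4) forces x4 = False.
The clause (~x9) is unit: x9 must be False.
The clause (x3) is unit: x3 must be True.
The clause (x8) is unit: x8 must be True.
(~x6) is a unit clause, so x6 = False.
Unit propagation: (~x5) forces x5 = False.
Unit propagation: (~x2) forces x2 = False.
x1, x7 are now unconstrained; take x1 = True, x7 = False.

x1 = T, x2 = F, x3 = T, x4 = F, x5 = F, x6 = F, x7 = F, x8 = T, x9 = F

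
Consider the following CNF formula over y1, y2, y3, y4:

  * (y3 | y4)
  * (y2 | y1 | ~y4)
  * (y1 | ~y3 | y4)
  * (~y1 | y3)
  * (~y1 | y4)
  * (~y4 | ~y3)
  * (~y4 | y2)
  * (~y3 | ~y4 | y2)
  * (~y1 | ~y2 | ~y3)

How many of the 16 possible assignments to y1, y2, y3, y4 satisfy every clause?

Satisfying assignments:
  y1=0 y2=1 y3=0 y4=1
Count: 1.

1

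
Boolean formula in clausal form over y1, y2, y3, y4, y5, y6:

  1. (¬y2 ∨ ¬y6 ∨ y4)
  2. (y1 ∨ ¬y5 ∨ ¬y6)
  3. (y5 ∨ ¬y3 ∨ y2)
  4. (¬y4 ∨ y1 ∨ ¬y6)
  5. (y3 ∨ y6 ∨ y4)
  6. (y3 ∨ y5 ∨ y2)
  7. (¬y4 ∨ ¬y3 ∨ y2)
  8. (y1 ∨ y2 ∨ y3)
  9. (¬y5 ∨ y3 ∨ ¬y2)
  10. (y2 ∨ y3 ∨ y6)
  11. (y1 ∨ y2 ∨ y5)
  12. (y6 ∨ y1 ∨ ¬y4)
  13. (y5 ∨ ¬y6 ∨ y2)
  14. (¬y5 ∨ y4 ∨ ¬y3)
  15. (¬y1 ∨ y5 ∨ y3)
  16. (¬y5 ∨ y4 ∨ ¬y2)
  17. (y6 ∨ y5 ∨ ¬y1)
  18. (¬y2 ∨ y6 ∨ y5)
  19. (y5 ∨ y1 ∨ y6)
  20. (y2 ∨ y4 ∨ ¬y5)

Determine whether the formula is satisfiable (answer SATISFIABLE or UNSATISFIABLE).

Set y1 = True and propagate.
Try y2 = True.
Set y3 = True and propagate.
The remaining clauses are satisfied by y4 = True, y5 = True, y6 = False.
So y1 = T  y2 = T  y3 = T  y4 = T  y5 = T  y6 = F is a satisfying assignment.

SATISFIABLE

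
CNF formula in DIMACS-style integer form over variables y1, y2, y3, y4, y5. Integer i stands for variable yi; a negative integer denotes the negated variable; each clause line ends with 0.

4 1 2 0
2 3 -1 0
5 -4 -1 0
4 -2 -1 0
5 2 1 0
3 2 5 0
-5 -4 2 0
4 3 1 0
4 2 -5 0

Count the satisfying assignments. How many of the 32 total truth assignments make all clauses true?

Case analysis on y2 and y1:
  y2=1, y1=1: remaining (y3,y4,y5) ∈ {(0,1,1); (1,1,1)} — 2.
  y2=1, y1=0: y5 free; 3 ways for (y3,y4) × 2^1 = 6.
  y2=0, y1=1: remaining (y3,y4,y5) ∈ {(1,0,0)} — 1.
  y2=0, y1=0: a clause becomes empty — 0.
Total: 2 + 6 + 1 + 0 = 9.

9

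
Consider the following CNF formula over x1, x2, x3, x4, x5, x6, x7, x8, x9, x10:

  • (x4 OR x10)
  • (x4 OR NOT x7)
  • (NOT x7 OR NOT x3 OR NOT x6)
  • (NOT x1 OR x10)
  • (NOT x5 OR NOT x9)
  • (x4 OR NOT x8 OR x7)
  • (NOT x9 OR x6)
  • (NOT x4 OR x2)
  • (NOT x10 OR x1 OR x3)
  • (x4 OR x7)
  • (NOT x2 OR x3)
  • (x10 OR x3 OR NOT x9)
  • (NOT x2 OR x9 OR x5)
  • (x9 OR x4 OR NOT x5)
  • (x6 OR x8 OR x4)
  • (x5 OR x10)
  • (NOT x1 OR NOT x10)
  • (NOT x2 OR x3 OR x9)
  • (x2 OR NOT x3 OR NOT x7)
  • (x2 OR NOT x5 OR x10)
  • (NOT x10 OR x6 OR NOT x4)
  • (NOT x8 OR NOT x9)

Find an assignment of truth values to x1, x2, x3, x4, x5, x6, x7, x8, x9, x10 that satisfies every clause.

x1=F  x2=T  x3=T  x4=T  x5=T  x6=F  x7=F  x8=F  x9=F  x10=F

Set x1 = False and propagate.
Branch on x2: take x2 = True.
  then x3 is forced to True.
The remaining clauses are satisfied by x4 = True, x5 = True, x6 = False, x7 = False, x8 = False, x9 = False, x10 = False.
Every clause has at least one true literal under this assignment.
Check each clause:
  1. (x4 OR x10) — x4 is true.
  2. (NOT x7 OR x4) — NOT x7 is true.
  3. (NOT x6 OR NOT x3 OR NOT x7) — NOT x7 is true.
  4. (x10 OR NOT x1) — NOT x1 is true.
  5. (NOT x9 OR NOT x5) — NOT x9 is true.
  6. (x7 OR x4 OR NOT x8) — NOT x8 is true.
  7. (NOT x9 OR x6) — NOT x9 is true.
  8. (x2 OR NOT x4) — x2 is true.
  9. (NOT x10 OR x1 OR x3) — x3 is true.
  10. (x4 OR x7) — x4 is true.
  11. (x3 OR NOT x2) — x3 is true.
  12. (x10 OR NOT x9 OR x3) — x3 is true.
  13. (NOT x2 OR x9 OR x5) — x5 is true.
  14. (NOT x5 OR x4 OR x9) — x4 is true.
  15. (x6 OR x4 OR x8) — x4 is true.
  16. (x10 OR x5) — x5 is true.
  17. (NOT x1 OR NOT x10) — NOT x1 is true.
  18. (x3 OR x9 OR NOT x2) — x3 is true.
  19. (x2 OR NOT x7 OR NOT x3) — NOT x7 is true.
  20. (x10 OR x2 OR NOT x5) — x2 is true.
  21. (NOT x4 OR x6 OR NOT x10) — NOT x10 is true.
  22. (NOT x9 OR NOT x8) — NOT x8 is true.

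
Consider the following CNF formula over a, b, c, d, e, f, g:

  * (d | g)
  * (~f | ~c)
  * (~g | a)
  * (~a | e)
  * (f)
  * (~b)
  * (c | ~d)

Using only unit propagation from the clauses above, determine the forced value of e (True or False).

True

(f) is a unit clause: f = True.
(~f | ~c) with f = True leaves only ~c, so c = False.
(~b) is a unit clause: b = False.
In (~d | c), c is now false; ~d must hold, so d = False.
In (d | g), d is now false; g must hold, so g = True.
In (~g | a), ~g is now false; a must hold, so a = True.
In (~a | e), ~a is now false; e must hold, so e = True.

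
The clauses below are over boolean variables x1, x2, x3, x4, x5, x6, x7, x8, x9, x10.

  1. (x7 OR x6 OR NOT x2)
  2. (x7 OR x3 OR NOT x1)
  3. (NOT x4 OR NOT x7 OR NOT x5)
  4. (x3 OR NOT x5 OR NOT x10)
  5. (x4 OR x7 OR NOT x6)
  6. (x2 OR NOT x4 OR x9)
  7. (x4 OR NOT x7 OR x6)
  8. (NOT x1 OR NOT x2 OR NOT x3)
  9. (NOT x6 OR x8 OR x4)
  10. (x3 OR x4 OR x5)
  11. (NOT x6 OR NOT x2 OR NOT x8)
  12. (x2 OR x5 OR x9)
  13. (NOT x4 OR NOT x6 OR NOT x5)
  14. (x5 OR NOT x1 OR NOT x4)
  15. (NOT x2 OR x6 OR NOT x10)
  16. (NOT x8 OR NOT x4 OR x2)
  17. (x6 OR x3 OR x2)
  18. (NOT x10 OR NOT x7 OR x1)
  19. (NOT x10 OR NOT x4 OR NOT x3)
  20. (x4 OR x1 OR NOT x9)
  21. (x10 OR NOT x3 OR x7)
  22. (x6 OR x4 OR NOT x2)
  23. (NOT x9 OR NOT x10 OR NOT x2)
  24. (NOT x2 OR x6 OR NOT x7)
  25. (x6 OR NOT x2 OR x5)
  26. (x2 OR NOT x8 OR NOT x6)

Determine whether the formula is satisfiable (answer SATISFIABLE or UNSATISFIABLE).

SATISFIABLE

Branch on x1: take x1 = False.
Try x2 = True.
For the remaining variables, x3 = False, x4 = True, x5 = False, x6 = True, x7 = False, x8 = False, x9 = False, x10 = True works.
So x1=F  x2=T  x3=F  x4=T  x5=F  x6=T  x7=F  x8=F  x9=F  x10=T is a satisfying assignment.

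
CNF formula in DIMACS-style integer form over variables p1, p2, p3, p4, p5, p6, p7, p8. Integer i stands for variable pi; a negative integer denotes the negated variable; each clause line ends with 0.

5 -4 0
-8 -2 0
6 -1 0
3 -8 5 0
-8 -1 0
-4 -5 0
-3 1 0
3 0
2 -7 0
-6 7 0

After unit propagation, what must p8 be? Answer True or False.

False

(p3) stands alone — p3 = True.
(p1 \/ ~p3) with p3 = True leaves only p1, so p1 = True.
(~p1 \/ p6) with p1 = True leaves only p6, so p6 = True.
In (~p8 \/ ~p1), ~p1 is now false; ~p8 must hold, so p8 = False.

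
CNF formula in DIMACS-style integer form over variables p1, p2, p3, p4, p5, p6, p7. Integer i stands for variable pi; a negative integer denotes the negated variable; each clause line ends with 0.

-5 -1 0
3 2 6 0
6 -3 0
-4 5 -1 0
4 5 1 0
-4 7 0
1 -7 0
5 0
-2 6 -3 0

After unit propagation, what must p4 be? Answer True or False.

(p5) stands alone — p5 = True.
(¬p1 ∨ ¬p5): since p5 = True, the clause reduces to (¬p1). p1 = False.
(p1 ∨ ¬p7) with p1 = False leaves only ¬p7, so p7 = False.
In (p7 ∨ ¬p4), p7 is now false; ¬p4 must hold, so p4 = False.

False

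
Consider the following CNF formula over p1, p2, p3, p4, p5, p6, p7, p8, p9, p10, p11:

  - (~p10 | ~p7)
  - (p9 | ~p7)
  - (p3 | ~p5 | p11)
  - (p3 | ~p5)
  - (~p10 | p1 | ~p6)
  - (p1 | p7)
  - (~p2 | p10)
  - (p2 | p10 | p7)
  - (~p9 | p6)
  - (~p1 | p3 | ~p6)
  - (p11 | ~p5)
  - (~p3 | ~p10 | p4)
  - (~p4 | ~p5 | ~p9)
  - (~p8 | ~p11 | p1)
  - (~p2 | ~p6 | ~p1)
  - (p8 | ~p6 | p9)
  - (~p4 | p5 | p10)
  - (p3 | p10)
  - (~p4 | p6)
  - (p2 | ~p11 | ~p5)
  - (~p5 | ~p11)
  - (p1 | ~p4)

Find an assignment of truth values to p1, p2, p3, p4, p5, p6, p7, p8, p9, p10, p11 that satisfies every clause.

p1 = 1, p2 = 0, p3 = 1, p4 = 1, p5 = 0, p6 = 1, p7 = 0, p8 = 1, p9 = 0, p10 = 1, p11 = 1

Set p1 = True and propagate.
For the remaining variables, p2 = False, p3 = True, p4 = True, p5 = False, p6 = True, p7 = False, p8 = True, p9 = False, p10 = True, p11 = True works.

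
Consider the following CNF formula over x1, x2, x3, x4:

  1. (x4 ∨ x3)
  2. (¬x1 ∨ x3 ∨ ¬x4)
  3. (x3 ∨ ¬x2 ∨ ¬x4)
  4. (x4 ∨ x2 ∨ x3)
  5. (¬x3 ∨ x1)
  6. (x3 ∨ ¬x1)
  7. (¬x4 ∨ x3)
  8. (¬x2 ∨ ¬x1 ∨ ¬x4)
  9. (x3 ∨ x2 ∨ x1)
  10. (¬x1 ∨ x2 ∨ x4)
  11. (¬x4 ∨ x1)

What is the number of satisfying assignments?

Satisfying assignments:
  x1=1 x2=0 x3=1 x4=1
  x1=1 x2=1 x3=1 x4=0
Count: 2.

2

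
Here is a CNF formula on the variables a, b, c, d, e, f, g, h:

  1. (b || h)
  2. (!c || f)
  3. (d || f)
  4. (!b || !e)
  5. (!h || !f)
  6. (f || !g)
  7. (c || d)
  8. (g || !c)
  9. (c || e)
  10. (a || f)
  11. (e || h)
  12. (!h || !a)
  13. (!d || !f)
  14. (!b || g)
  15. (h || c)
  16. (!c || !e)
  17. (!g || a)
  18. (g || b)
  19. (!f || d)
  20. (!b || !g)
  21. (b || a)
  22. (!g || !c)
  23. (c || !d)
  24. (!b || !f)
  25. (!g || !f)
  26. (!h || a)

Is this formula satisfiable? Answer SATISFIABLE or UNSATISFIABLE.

UNSATISFIABLE

f = True:
  propagation gives h=False, b=True; an empty clause results — contradiction.
f = False:
  propagation gives c=False, d=True; an empty clause results — contradiction.
Every branch closes, so no satisfying assignment exists.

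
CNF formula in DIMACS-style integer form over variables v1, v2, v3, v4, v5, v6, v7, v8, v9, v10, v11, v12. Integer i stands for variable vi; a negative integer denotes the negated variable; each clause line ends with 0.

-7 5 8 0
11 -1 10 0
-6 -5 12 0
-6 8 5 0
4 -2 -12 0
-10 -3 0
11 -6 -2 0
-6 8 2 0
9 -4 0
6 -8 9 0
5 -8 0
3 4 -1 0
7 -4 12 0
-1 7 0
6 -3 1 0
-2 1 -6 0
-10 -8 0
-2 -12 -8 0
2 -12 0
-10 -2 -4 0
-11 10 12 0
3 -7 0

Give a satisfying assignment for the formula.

v1 = False, v2 = False, v3 = False, v4 = False, v5 = True, v6 = False, v7 = False, v8 = True, v9 = True, v10 = False, v11 = False, v12 = False

Pure literal: v9 appears only positively; assign v9 = True.
Try v1 = False.
Try v2 = False.
  then v12 is forced to False.
For the remaining variables, v3 = False, v4 = False, v5 = True, v6 = False, v7 = False, v8 = True, v10 = False, v11 = False works.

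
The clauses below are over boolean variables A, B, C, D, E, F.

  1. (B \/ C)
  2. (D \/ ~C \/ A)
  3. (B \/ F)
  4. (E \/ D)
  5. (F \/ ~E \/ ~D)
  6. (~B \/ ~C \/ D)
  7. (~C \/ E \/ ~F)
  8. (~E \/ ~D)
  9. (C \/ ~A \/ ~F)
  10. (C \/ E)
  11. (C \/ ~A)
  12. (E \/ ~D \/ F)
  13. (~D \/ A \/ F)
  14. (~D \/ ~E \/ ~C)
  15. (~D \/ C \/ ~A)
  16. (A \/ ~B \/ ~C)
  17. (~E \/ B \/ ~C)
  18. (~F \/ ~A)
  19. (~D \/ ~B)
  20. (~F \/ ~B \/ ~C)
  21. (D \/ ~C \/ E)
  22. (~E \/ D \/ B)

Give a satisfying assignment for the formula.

A = F, B = T, C = F, D = F, E = T, F = F

Check each clause:
  1. (B \/ C) — B is true.
  2. (D \/ A \/ ~C) — ~C is true.
  3. (B \/ F) — B is true.
  4. (D \/ E) — E is true.
  5. (~D \/ F \/ ~E) — ~D is true.
  6. (~C \/ D \/ ~B) — ~C is true.
  7. (~C \/ E \/ ~F) — ~F is true.
  8. (~D \/ ~E) — ~D is true.
  9. (C \/ ~A \/ ~F) — ~F is true.
  10. (E \/ C) — E is true.
  11. (C \/ ~A) — ~A is true.
  12. (E \/ F \/ ~D) — ~D is true.
  13. (~D \/ F \/ A) — ~D is true.
  14. (~D \/ ~C \/ ~E) — ~D is true.
  15. (~D \/ ~A \/ C) — ~D is true.
  16. (A \/ ~B \/ ~C) — ~C is true.
  17. (~C \/ B \/ ~E) — B is true.
  18. (~F \/ ~A) — ~F is true.
  19. (~D \/ ~B) — ~D is true.
  20. (~C \/ ~F \/ ~B) — ~F is true.
  21. (E \/ D \/ ~C) — ~C is true.
  22. (~E \/ B \/ D) — B is true.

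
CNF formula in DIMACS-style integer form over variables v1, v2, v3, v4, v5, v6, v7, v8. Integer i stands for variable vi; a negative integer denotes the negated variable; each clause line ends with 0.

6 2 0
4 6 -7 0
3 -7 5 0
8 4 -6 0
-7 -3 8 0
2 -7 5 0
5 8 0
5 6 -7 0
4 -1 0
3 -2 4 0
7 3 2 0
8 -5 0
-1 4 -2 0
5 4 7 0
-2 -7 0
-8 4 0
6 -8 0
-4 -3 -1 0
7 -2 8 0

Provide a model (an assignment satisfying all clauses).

Pure literal: v1 appears only negated; assign v1 = False.
Set v2 = False and propagate.
  then v6 is forced to True.
Try v3 = False.
  then v7 is forced to True.
  then v5 is forced to True.
  then v8 is forced to True.
  then v4 is forced to True.
Check each clause:
  1. (v2 | v6) — v6 is true.
  2. (~v7 | v4 | v6) — v4 is true.
  3. (~v7 | v5 | v3) — v5 is true.
  4. (v8 | ~v6 | v4) — v8 is true.
  5. (~v7 | ~v3 | v8) — v8 is true.
  6. (v2 | ~v7 | v5) — v5 is true.
  7. (v5 | v8) — v8 is true.
  8. (v5 | ~v7 | v6) — v5 is true.
  9. (v4 | ~v1) — v4 is true.
  10. (v4 | v3 | ~v2) — v4 is true.
  11. (v7 | v3 | v2) — v7 is true.
  12. (v8 | ~v5) — v8 is true.
  13. (~v1 | ~v2 | v4) — v4 is true.
  14. (v4 | v5 | v7) — v4 is true.
  15. (~v2 | ~v7) — ~v2 is true.
  16. (~v8 | v4) — v4 is true.
  17. (v6 | ~v8) — v6 is true.
  18. (~v1 | ~v4 | ~v3) — ~v3 is true.
  19. (v8 | ~v2 | v7) — v8 is true.

v1=False, v2=False, v3=False, v4=True, v5=True, v6=True, v7=True, v8=True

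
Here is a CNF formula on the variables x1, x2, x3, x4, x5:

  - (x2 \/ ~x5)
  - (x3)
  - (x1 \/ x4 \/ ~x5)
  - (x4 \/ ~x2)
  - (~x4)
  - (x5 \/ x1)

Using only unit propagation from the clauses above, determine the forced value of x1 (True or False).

True

Unit clause (x3) sets x3 = True.
Unit clause (~x4) sets x4 = False.
(~x2 \/ x4): since x4 = False, the clause reduces to (~x2). x2 = False.
(~x5 \/ x2) with x2 = False leaves only ~x5, so x5 = False.
In (x5 \/ x1), x5 is now false; x1 must hold, so x1 = True.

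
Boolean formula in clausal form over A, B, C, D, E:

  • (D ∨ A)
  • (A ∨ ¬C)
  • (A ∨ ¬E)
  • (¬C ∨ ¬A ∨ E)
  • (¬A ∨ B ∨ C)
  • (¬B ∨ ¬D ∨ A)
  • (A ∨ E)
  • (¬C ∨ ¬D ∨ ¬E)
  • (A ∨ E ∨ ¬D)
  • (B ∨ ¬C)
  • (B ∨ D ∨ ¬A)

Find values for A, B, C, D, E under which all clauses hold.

Set A = True and propagate.
The remaining clauses are satisfied by B = True, C = False, D = False, E = True.
Every clause has at least one true literal under this assignment.
Check each clause:
  1. (D ∨ A) — A is true.
  2. (A ∨ ¬C) — A is true.
  3. (A ∨ ¬E) — A is true.
  4. (E ∨ ¬A ∨ ¬C) — E is true.
  5. (B ∨ ¬A ∨ C) — B is true.
  6. (¬D ∨ A ∨ ¬B) — A is true.
  7. (E ∨ A) — A is true.
  8. (¬C ∨ ¬D ∨ ¬E) — ¬D is true.
  9. (A ∨ ¬D ∨ E) — A is true.
  10. (¬C ∨ B) — B is true.
  11. (B ∨ D ∨ ¬A) — B is true.

A=T  B=T  C=F  D=F  E=T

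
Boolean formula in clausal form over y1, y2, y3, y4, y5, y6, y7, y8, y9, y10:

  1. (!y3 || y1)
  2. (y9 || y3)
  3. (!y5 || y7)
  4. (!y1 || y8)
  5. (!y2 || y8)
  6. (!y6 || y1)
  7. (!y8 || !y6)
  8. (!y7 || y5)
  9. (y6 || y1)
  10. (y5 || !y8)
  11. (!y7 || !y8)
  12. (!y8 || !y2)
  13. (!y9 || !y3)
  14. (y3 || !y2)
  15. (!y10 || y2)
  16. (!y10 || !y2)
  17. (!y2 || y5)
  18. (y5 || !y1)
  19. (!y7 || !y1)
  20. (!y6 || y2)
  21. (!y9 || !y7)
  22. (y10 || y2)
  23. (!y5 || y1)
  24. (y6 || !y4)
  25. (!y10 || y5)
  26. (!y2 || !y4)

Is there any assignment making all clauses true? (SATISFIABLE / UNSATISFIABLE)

y2 = True:
  propagation gives y8=True; an empty clause results — contradiction.
y2 = False:
  propagation gives y10=False; an empty clause results — contradiction.
Every branch closes, so no satisfying assignment exists.

UNSATISFIABLE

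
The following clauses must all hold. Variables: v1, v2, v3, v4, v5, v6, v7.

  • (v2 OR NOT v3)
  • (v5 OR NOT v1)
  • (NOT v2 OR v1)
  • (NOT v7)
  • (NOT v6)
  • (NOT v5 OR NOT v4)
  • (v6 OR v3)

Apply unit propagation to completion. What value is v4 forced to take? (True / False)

(NOT v7) is a unit clause: v7 = False.
Unit clause (NOT v6) sets v6 = False.
(v6 OR v3) with v6 = False leaves only v3, so v3 = True.
In (NOT v3 OR v2), NOT v3 is now false; v2 must hold, so v2 = True.
(NOT v2 OR v1): since v2 = True, the clause reduces to (v1). v1 = True.
(v5 OR NOT v1) with v1 = True leaves only v5, so v5 = True.
(NOT v5 OR NOT v4) with v5 = True leaves only NOT v4, so v4 = False.

False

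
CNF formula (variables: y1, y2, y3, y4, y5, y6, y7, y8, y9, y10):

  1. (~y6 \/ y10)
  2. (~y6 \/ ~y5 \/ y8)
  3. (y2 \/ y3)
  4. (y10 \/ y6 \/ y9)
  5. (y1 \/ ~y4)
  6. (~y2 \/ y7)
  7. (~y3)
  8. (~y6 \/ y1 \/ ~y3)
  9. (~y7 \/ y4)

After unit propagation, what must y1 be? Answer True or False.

(~y3) stands alone — y3 = False.
From (y2 \/ y3) and y3 = False: y2 = True.
(y7 \/ ~y2): since y2 = True, the clause reduces to (y7). y7 = True.
(y4 \/ ~y7) with y7 = True leaves only y4, so y4 = True.
From (~y4 \/ y1) and y4 = True: y1 = True.

True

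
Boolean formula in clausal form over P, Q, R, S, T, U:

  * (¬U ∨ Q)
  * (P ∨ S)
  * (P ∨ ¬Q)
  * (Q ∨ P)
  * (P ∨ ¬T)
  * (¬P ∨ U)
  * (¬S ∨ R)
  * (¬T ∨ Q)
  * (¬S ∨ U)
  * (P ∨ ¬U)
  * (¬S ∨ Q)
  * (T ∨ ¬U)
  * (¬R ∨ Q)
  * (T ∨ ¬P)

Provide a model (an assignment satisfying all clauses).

P=True, Q=True, R=True, S=True, T=True, U=True

Set P = True and propagate.
  then U is forced to True.
  then Q is forced to True.
  then T is forced to True.
Try R = True.
S is now unconstrained; take S = True.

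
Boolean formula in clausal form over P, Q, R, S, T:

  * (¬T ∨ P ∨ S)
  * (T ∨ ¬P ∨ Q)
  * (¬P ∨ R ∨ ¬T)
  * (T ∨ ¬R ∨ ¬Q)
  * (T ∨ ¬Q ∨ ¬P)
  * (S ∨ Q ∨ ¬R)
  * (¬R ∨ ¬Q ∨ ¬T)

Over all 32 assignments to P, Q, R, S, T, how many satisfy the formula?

9

Case analysis on T and Q:
  T=1, Q=1: remaining (P,R,S) ∈ {(0,0,1)} — 1.
  T=1, Q=0: remaining (P,R,S) ∈ {(0,0,1); (0,1,1); (1,1,1)} — 3.
  T=0, Q=1: remaining (P,R,S) ∈ {(0,0,0); (0,0,1)} — 2.
  T=0, Q=0: remaining (P,R,S) ∈ {(0,0,0); (0,0,1); (0,1,1)} — 3.
Total: 1 + 3 + 2 + 3 = 9.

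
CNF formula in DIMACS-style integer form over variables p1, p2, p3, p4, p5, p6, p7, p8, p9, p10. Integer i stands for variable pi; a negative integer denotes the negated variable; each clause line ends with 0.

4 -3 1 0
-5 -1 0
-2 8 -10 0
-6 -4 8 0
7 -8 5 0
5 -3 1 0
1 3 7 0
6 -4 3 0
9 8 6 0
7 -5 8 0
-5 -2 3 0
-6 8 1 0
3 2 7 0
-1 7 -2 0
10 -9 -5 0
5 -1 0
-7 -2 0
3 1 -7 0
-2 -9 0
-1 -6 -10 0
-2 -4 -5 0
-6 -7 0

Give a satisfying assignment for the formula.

p1=F, p2=F, p3=T, p4=T, p5=T, p6=T, p7=F, p8=T, p9=T, p10=T

Set p1 = False and propagate.
Branch on p2: take p2 = False.
Branch on p3: take p3 = True.
  then p4 is forced to True.
  then p5 is forced to True.
For the remaining variables, p6 = True, p7 = False, p8 = True, p9 = True, p10 = True works.
Every clause has at least one true literal under this assignment.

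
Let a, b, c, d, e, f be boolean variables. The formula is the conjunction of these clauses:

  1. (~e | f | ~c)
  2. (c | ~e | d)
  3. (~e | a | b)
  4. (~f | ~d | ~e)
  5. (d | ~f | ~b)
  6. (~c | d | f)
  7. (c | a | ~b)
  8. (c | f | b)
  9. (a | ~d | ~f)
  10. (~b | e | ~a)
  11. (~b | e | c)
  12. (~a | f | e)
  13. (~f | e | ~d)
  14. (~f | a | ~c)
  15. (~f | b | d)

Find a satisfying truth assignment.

Set a = False and propagate.
The remaining clauses are satisfied by b = False, c = True, d = True, e = False, f = False.
Check each clause:
  1. (f | ~e | ~c) — ~e is true.
  2. (~e | d | c) — c is true.
  3. (a | ~e | b) — ~e is true.
  4. (~f | ~d | ~e) — ~f is true.
  5. (d | ~b | ~f) — ~f is true.
  6. (d | ~c | f) — d is true.
  7. (~b | a | c) — c is true.
  8. (c | f | b) — c is true.
  9. (~f | ~d | a) — ~f is true.
  10. (~a | ~b | e) — ~b is true.
  11. (e | ~b | c) — c is true.
  12. (e | ~a | f) — ~a is true.
  13. (~f | ~d | e) — ~f is true.
  14. (~c | a | ~f) — ~f is true.
  15. (~f | b | d) — ~f is true.

a=False, b=False, c=True, d=True, e=False, f=False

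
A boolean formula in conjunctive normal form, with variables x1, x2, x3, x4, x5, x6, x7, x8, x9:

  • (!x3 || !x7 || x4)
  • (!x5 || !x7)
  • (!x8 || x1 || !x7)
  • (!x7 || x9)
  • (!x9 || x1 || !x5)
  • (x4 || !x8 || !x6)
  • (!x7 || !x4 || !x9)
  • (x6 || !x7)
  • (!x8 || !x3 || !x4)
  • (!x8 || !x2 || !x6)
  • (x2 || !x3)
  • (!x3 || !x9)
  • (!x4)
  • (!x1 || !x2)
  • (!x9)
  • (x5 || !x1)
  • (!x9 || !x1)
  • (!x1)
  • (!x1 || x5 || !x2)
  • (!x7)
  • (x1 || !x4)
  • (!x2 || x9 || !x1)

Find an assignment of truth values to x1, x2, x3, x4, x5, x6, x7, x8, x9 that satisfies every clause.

x1=False, x2=True, x3=False, x4=False, x5=False, x6=True, x7=False, x8=False, x9=False

The clause (!x4) is unit: x4 must be False.
(!x9) is a unit clause, so x9 = False.
(!x7) is a unit clause, so x7 = False.
The clause (!x1) is unit: x1 must be False.
x3 occurs only negated in the remaining clauses — set x3 = False.
Pure literal: x8 appears only negated; assign x8 = False.
x2, x5, x6 are now unconstrained; take x2 = True, x5 = False, x6 = True.
Every clause has at least one true literal under this assignment.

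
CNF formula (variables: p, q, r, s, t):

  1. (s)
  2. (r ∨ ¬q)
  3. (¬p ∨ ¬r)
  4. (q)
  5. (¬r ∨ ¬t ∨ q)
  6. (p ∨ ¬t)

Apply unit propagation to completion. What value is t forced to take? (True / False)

False

(s) stands alone — s = True.
(q) is a unit clause: q = True.
From (r ∨ ¬q) and q = True: r = True.
From (¬p ∨ ¬r) and r = True: p = False.
(p ∨ ¬t): since p = False, the clause reduces to (¬t). t = False.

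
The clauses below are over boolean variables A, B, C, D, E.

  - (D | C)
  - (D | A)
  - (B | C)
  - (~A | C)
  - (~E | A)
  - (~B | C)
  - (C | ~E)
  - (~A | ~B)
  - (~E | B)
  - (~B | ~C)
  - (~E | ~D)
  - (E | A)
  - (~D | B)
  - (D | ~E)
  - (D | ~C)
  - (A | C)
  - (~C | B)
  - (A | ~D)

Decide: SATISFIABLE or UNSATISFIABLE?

C = True:
  propagation gives B=False; an empty clause results — contradiction.
C = False:
  propagation gives D=True, B=True; an empty clause results — contradiction.
Every branch closes, so no satisfying assignment exists.

UNSATISFIABLE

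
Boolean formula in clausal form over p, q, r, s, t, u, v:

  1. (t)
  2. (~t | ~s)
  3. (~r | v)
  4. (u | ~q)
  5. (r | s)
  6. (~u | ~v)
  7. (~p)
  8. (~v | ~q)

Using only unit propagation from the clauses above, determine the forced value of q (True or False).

(t) stands alone — t = True.
(~s | ~t) with t = True leaves only ~s, so s = False.
(s | r) with s = False leaves only r, so r = True.
(~r | v): since r = True, the clause reduces to (v). v = True.
(~v | ~u) with v = True leaves only ~u, so u = False.
In (~q | u), u is now false; ~q must hold, so q = False.

False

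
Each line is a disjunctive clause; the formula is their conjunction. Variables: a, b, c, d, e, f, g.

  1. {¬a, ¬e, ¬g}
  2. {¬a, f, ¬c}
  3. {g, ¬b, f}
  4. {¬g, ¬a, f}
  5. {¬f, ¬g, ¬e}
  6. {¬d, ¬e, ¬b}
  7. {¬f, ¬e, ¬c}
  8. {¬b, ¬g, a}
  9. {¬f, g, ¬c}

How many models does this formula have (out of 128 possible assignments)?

Split on f, then g.
  f=1, g=1: c, d free; 3 ways for (a,b,e) × 2^2 = 12.
  f=1, g=0: a free; 7 ways for (b,c,d,e) × 2^1 = 14.
  f=0, g=1: forces a=0; b=0; c, d, e free → 2^3 = 8.
  f=0, g=0: d, e free; 3 ways for (a,b,c) × 2^2 = 12.
Total: 12 + 14 + 8 + 12 = 46.

46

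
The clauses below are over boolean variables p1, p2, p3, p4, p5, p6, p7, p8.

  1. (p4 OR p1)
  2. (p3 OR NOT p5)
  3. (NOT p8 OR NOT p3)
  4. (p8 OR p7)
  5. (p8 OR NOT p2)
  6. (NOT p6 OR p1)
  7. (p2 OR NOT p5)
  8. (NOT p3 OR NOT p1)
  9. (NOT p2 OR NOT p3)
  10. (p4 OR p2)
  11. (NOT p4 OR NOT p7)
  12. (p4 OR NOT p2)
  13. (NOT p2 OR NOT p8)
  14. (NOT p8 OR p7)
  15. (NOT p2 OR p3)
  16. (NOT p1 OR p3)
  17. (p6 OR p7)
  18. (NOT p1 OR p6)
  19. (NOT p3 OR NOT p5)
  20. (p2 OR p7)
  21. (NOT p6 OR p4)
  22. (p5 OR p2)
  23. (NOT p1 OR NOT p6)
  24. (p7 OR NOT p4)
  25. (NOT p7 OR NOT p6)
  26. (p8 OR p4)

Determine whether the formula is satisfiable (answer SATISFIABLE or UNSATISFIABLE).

p2 = True:
  propagation gives p8=True; an empty clause results — contradiction.
p2 = False:
  propagation gives p5=False; an empty clause results — contradiction.
Every branch closes, so no satisfying assignment exists.

UNSATISFIABLE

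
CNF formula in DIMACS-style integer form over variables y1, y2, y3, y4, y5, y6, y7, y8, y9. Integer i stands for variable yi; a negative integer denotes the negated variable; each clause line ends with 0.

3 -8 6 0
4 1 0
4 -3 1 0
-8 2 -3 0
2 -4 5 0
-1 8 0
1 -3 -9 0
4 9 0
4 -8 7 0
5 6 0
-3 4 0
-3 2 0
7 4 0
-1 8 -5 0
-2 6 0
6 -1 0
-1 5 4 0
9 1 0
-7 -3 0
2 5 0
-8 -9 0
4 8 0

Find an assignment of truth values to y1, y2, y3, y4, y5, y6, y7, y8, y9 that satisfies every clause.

y1 = True  y2 = True  y3 = False  y4 = True  y5 = True  y6 = True  y7 = False  y8 = True  y9 = False

Check each clause:
  1. {¬y8, y6, y3} — y6 is true.
  2. {y4, y1} — y1 is true.
  3. {¬y3, y1, y4} — y1 is true.
  4. {¬y3, y2, ¬y8} — y2 is true.
  5. {y5, y2, ¬y4} — y2 is true.
  6. {y8, ¬y1} — y8 is true.
  7. {¬y3, ¬y9, y1} — y1 is true.
  8. {y4, y9} — y4 is true.
  9. {¬y8, y7, y4} — y4 is true.
  10. {y5, y6} — y5 is true.
  11. {¬y3, y4} — y4 is true.
  12. {¬y3, y2} — y2 is true.
  13. {y7, y4} — y4 is true.
  14. {y8, ¬y5, ¬y1} — y8 is true.
  15. {¬y2, y6} — y6 is true.
  16. {y6, ¬y1} — y6 is true.
  17. {y5, y4, ¬y1} — y4 is true.
  18. {y1, y9} — y1 is true.
  19. {¬y7, ¬y3} — ¬y7 is true.
  20. {y5, y2} — y2 is true.
  21. {¬y8, ¬y9} — ¬y9 is true.
  22. {y4, y8} — y8 is true.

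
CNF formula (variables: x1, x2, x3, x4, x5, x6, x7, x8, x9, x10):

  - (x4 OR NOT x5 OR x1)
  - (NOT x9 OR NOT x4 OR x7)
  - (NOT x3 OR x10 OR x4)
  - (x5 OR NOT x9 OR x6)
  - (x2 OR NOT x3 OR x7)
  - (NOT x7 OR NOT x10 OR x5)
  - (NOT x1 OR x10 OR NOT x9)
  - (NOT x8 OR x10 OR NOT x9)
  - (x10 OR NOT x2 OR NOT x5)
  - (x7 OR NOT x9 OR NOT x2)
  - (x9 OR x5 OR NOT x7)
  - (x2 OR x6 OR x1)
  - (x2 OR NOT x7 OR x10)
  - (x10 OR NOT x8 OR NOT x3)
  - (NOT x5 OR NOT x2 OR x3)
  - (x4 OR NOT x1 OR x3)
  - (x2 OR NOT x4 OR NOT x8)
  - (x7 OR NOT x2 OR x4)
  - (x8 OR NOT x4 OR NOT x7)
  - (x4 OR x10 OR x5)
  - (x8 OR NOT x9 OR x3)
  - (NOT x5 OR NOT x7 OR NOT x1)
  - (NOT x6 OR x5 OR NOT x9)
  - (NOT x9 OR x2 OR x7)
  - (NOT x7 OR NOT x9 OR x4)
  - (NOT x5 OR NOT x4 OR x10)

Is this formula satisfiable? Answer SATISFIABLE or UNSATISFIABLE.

SATISFIABLE

Try x1 = True.
Set x2 = True and propagate.
The remaining clauses are satisfied by x3 = False, x4 = True, x5 = False, x6 = True, x7 = False, x8 = False, x9 = False, x10 = True.
Every clause has at least one true literal under this assignment.
So x1=True, x2=True, x3=False, x4=True, x5=False, x6=True, x7=False, x8=False, x9=False, x10=True is a satisfying assignment.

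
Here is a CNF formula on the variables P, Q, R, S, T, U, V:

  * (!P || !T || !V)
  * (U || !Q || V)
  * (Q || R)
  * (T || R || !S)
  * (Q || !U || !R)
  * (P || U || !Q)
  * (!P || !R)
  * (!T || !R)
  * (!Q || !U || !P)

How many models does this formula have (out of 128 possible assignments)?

15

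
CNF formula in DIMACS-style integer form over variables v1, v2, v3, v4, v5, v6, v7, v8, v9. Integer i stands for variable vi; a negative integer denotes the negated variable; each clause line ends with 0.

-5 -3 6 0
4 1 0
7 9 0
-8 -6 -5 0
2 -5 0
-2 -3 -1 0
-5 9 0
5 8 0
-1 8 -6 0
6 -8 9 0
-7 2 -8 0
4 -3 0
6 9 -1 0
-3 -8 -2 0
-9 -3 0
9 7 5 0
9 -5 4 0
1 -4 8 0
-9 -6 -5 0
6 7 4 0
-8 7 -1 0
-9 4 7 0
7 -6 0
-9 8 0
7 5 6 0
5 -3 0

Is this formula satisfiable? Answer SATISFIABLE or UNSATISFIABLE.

v3 occurs only negated in the remaining clauses — set v3 = False.
Set v1 = True and propagate.
The remaining clauses are satisfied by v2 = True, v4 = False, v5 = False, v6 = False, v7 = True, v8 = True, v9 = True.
So v1 = 1, v2 = 1, v3 = 0, v4 = 0, v5 = 0, v6 = 0, v7 = 1, v8 = 1, v9 = 1 is a satisfying assignment.

SATISFIABLE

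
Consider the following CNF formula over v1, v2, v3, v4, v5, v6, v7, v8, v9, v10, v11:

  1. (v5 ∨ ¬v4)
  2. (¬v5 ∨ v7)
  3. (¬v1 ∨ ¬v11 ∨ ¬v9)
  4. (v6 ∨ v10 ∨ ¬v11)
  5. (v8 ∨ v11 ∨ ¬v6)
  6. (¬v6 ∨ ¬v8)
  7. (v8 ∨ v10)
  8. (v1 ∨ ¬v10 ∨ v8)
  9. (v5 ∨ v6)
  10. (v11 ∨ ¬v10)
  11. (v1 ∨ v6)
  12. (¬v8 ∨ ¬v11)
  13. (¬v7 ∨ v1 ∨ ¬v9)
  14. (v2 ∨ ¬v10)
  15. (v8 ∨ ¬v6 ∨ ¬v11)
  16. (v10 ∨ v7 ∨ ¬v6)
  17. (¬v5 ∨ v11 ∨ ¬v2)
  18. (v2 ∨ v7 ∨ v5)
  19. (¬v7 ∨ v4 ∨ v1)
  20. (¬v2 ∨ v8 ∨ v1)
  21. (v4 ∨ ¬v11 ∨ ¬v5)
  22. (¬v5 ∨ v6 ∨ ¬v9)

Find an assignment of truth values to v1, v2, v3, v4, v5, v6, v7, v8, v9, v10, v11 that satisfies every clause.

Pure literal: v9 appears only negated; assign v9 = False.
Set v1 = True and propagate.
Set v2 = False and propagate.
  then v10 is forced to False.
  then v8 is forced to True.
  then v6 is forced to False.
  then v11 is forced to False.
  then v5 is forced to True.
  then v7 is forced to True.
v3, v4 are now unconstrained; take v3 = True, v4 = True.
Every clause has at least one true literal under this assignment.
Check each clause:
  1. (¬v4 ∨ v5) — v5 is true.
  2. (v7 ∨ ¬v5) — v7 is true.
  3. (¬v11 ∨ ¬v1 ∨ ¬v9) — ¬v11 is true.
  4. (v6 ∨ v10 ∨ ¬v11) — ¬v11 is true.
  5. (¬v6 ∨ v11 ∨ v8) — v8 is true.
  6. (¬v8 ∨ ¬v6) — ¬v6 is true.
  7. (v8 ∨ v10) — v8 is true.
  8. (v8 ∨ ¬v10 ∨ v1) — v8 is true.
  9. (v5 ∨ v6) — v5 is true.
  10. (v11 ∨ ¬v10) — ¬v10 is true.
  11. (v1 ∨ v6) — v1 is true.
  12. (¬v11 ∨ ¬v8) — ¬v11 is true.
  13. (v1 ∨ ¬v7 ∨ ¬v9) — v1 is true.
  14. (v2 ∨ ¬v10) — ¬v10 is true.
  15. (v8 ∨ ¬v11 ∨ ¬v6) — v8 is true.
  16. (v7 ∨ ¬v6 ∨ v10) — ¬v6 is true.
  17. (¬v2 ∨ ¬v5 ∨ v11) — ¬v2 is true.
  18. (v2 ∨ v5 ∨ v7) — v5 is true.
  19. (¬v7 ∨ v1 ∨ v4) — v4 is true.
  20. (v1 ∨ ¬v2 ∨ v8) — v8 is true.
  21. (¬v11 ∨ v4 ∨ ¬v5) — v4 is true.
  22. (¬v5 ∨ ¬v9 ∨ v6) — ¬v9 is true.

v1=1  v2=0  v3=1  v4=1  v5=1  v6=0  v7=1  v8=1  v9=0  v10=0  v11=0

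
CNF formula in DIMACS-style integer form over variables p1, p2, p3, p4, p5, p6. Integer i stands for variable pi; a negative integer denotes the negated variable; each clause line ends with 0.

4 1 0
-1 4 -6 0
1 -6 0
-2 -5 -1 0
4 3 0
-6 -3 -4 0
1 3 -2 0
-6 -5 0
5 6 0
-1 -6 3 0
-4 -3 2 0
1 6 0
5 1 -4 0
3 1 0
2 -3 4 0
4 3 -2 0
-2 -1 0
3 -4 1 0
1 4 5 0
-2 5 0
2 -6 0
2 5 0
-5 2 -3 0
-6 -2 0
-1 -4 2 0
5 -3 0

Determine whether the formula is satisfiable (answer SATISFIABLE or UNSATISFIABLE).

UNSATISFIABLE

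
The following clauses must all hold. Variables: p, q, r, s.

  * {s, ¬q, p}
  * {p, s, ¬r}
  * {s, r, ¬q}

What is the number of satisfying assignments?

12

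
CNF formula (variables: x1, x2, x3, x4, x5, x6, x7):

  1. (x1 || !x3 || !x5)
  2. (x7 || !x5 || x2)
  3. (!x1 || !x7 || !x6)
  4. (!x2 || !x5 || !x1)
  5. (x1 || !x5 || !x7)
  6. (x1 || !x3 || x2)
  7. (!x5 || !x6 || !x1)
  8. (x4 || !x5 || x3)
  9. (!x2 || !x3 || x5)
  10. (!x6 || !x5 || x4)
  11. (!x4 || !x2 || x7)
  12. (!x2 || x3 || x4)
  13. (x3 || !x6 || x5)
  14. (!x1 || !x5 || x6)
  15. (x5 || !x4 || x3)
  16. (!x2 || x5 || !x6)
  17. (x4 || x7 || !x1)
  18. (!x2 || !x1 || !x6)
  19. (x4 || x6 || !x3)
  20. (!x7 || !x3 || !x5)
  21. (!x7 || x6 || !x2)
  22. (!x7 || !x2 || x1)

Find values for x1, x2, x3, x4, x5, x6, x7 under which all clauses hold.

x1 = True, x2 = False, x3 = False, x4 = False, x5 = False, x6 = False, x7 = True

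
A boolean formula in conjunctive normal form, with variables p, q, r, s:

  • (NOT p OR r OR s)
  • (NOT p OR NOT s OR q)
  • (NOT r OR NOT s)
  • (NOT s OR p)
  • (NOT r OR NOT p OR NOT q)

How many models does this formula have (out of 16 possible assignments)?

6

Satisfying assignments:
  p=F q=F r=F s=F
  p=F q=F r=T s=F
  p=F q=T r=F s=F
  p=F q=T r=T s=F
  p=T q=F r=T s=F
  p=T q=T r=F s=T
That's 6 in total.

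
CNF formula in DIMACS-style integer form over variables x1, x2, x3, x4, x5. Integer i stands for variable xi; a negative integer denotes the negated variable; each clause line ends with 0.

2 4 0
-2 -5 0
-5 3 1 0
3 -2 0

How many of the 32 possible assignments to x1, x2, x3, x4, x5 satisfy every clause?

Split on x2, then x3.
  x2=1, x3=1: remaining (x1,x4,x5) ∈ {(0,0,0); (0,1,0); (1,0,0); (1,1,0)} — 4.
  x2=1, x3=0: a clause becomes empty — 0.
  x2=0, x3=1: remaining (x1,x4,x5) ∈ {(0,1,0); (0,1,1); (1,1,0); (1,1,1)} — 4.
  x2=0, x3=0: remaining (x1,x4,x5) ∈ {(0,1,0); (1,1,0); (1,1,1)} — 3.
Total: 4 + 0 + 4 + 3 = 11.

11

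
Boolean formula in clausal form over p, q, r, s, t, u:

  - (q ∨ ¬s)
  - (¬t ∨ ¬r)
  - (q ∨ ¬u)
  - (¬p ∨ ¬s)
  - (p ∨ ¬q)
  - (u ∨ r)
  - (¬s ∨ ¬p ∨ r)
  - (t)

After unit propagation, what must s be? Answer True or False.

(t) stands alone — t = True.
(¬t ∨ ¬r): since t = True, the clause reduces to (¬r). r = False.
(r ∨ u): since r = False, the clause reduces to (u). u = True.
In (q ∨ ¬u), ¬u is now false; q must hold, so q = True.
From (p ∨ ¬q) and q = True: p = True.
In (¬p ∨ ¬s), ¬p is now false; ¬s must hold, so s = False.

False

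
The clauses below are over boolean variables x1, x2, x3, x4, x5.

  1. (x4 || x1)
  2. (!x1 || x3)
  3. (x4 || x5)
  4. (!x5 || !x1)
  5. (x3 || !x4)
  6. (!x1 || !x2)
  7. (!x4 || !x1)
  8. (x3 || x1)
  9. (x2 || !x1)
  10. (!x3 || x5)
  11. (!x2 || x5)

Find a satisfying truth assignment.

Set x1 = False and propagate.
  then x4 is forced to True.
  then x3 is forced to True.
  then x5 is forced to True.
x2 is now unconstrained; take x2 = False.

x1 = F, x2 = F, x3 = T, x4 = T, x5 = T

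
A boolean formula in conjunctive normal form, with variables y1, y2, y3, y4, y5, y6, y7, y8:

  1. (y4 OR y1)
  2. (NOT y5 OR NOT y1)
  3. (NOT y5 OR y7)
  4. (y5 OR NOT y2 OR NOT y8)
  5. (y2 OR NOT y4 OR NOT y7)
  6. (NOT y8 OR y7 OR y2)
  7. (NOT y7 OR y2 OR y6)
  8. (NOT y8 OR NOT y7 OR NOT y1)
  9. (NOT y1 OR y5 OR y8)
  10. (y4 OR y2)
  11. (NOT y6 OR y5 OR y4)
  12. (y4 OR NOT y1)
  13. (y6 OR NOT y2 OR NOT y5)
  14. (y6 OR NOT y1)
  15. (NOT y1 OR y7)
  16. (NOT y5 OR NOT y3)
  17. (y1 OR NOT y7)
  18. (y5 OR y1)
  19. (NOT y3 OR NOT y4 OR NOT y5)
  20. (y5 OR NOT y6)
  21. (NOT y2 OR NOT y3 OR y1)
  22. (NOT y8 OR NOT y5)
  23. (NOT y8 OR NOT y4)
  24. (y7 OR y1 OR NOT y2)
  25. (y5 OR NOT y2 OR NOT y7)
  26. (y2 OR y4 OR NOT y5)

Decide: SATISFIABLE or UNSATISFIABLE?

UNSATISFIABLE

y5 = True:
  propagation gives y1=False, y4=True, y7=True; an empty clause results — contradiction.
y5 = False:
  propagation gives y1=True, y8=True, y2=False, y7=True; an empty clause results — contradiction.
Every branch closes, so no satisfying assignment exists.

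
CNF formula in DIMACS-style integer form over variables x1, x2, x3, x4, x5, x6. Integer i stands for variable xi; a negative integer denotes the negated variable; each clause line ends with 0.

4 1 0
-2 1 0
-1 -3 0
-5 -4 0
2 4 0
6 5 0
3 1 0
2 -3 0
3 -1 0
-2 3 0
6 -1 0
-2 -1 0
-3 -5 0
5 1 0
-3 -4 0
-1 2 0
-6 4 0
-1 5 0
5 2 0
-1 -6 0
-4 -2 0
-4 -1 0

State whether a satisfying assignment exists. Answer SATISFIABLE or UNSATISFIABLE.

x1 = True:
  propagation gives x3=False; an empty clause results — contradiction.
x1 = False:
  propagation gives x4=True, x2=False, x5=False; an empty clause results — contradiction.
Every branch closes, so no satisfying assignment exists.

UNSATISFIABLE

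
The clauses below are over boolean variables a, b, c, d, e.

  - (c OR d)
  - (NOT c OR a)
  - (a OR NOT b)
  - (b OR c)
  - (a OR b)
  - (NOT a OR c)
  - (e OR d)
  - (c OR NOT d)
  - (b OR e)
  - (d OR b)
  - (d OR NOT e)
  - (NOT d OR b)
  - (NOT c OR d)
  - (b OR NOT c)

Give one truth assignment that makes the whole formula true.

a=T  b=T  c=T  d=T  e=T

Set a = True and propagate.
  then c is forced to True.
  then d is forced to True.
  then b is forced to True.
e is now unconstrained; take e = True.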